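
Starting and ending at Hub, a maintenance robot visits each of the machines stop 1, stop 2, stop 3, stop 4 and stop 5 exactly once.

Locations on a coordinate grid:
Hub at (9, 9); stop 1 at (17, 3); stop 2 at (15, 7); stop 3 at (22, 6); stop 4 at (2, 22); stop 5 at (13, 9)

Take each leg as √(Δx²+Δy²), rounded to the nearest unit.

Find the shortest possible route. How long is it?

Minimum total distance: 57.

There are 60 distinct closed tours to check (reversals are equivalent).
Hub→stop 1→stop 2→stop 3→stop 4→stop 5→Hub: 10+4+7+26+17+4 = 68
Hub→stop 1→stop 2→stop 3→stop 5→stop 4→Hub: 10+4+7+9+17+15 = 62
Hub→stop 1→stop 2→stop 4→stop 3→stop 5→Hub: 10+4+20+26+9+4 = 73
Hub→stop 1→stop 2→stop 4→stop 5→stop 3→Hub: 10+4+20+17+9+13 = 73
Hub→stop 1→stop 2→stop 5→stop 3→stop 4→Hub: 10+4+3+9+26+15 = 67
Hub→stop 1→stop 2→stop 5→stop 4→stop 3→Hub: 10+4+3+17+26+13 = 73
Hub→stop 1→stop 3→stop 2→stop 4→stop 5→Hub: 10+6+7+20+17+4 = 64
Hub→stop 1→stop 3→stop 2→stop 5→stop 4→Hub: 10+6+7+3+17+15 = 58
Hub→stop 1→stop 3→stop 4→stop 2→stop 5→Hub: 10+6+26+20+3+4 = 69
Hub→stop 1→stop 3→stop 4→stop 5→stop 2→Hub: 10+6+26+17+3+6 = 68
Hub→stop 1→stop 3→stop 5→stop 2→stop 4→Hub: 10+6+9+3+20+15 = 63
Hub→stop 1→stop 3→stop 5→stop 4→stop 2→Hub: 10+6+9+17+20+6 = 68
Hub→stop 1→stop 4→stop 2→stop 3→stop 5→Hub: 10+24+20+7+9+4 = 74
Hub→stop 1→stop 4→stop 2→stop 5→stop 3→Hub: 10+24+20+3+9+13 = 79
… (46 more)
Hub→stop 2→stop 1→stop 3→stop 5→stop 4→Hub: 6+4+6+9+17+15 = 57  ← best
The minimum is 57.
One optimal route: Hub → stop 2 → stop 1 → stop 3 → stop 5 → stop 4 → Hub (or its reverse).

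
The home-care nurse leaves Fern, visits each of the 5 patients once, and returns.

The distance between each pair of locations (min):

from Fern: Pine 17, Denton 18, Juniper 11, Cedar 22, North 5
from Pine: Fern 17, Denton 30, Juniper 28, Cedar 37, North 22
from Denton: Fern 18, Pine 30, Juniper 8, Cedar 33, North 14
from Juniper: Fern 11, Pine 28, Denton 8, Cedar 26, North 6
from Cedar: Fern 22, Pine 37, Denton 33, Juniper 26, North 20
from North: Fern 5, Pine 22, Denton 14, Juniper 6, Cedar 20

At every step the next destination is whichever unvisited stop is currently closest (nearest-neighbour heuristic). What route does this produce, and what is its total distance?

108 min along Fern → North → Juniper → Denton → Pine → Cedar → Fern.

At Fern the remaining stops are North 5, Juniper 11, Pine 17, Denton 18, Cedar 22; go to North.
At North the remaining stops are Juniper 6, Denton 14, Cedar 20, Pine 22; go to Juniper.
At Juniper the remaining stops are Denton 8, Cedar 26, Pine 28; go to Denton.
At Denton the remaining stops are Pine 30, Cedar 33; go to Pine.
At Pine the remaining stops are Cedar 37; go to Cedar.
Return Cedar→Fern: 22.
Total = 5 + 6 + 8 + 30 + 37 + 22 = 108.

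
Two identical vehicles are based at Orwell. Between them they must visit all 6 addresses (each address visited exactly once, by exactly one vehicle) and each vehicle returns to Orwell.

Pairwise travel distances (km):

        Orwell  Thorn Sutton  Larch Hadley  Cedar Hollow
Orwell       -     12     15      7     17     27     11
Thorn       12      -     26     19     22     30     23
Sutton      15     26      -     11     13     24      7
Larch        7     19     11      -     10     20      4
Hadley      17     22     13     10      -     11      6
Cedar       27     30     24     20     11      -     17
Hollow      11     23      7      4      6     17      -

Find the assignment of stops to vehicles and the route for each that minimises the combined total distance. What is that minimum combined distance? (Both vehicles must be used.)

There are 2^5 − 1 = 31 ways to divide the 6 stops into two non-empty groups. For each, the best each vehicle can do is its own shortest tour through its group:
  {Thorn} + {Sutton, Larch, Hadley, Cedar, Hollow}: 24 + 66 = 90
  {Sutton} + {Thorn, Larch, Hadley, Cedar, Hollow}: 30 + 70 = 100
  {Thorn, Sutton} + {Larch, Hadley, Cedar, Hollow}: 53 + 55 = 108
  {Larch} + {Thorn, Sutton, Hadley, Cedar, Hollow}: 14 + 81 = 95
  {Thorn, Larch} + {Sutton, Hadley, Cedar, Hollow}: 38 + 66 = 104
  {Sutton, Larch} + {Thorn, Hadley, Cedar, Hollow}: 33 + 70 = 103
  … (31 splits in total)
Best: vehicle 1 Orwell → Thorn → Orwell = 24; vehicle 2 Orwell → Sutton → Hollow → Hadley → Cedar → Larch → Orwell = 66; combined 90.

Minimum combined distance: 90 km.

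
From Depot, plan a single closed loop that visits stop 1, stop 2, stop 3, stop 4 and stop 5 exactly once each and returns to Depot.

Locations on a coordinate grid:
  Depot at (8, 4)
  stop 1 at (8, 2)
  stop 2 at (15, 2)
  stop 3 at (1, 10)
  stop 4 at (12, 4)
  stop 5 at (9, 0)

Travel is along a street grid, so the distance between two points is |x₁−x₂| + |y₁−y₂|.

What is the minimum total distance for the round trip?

With 5 stops there are 5!/2 = 60 distinct round trips (a route and its reverse cost the same).
Depot - stop 1 - stop 2 - stop 3 - stop 4 - stop 5 - Depot: 2+7+22+17+7+5 = 60
Depot - stop 1 - stop 2 - stop 3 - stop 5 - stop 4 - Depot: 2+7+22+18+7+4 = 60
Depot - stop 1 - stop 2 - stop 4 - stop 3 - stop 5 - Depot: 2+7+5+17+18+5 = 54
Depot - stop 1 - stop 2 - stop 4 - stop 5 - stop 3 - Depot: 2+7+5+7+18+13 = 52
Depot - stop 1 - stop 2 - stop 5 - stop 3 - stop 4 - Depot: 2+7+8+18+17+4 = 56
Depot - stop 1 - stop 2 - stop 5 - stop 4 - stop 3 - Depot: 2+7+8+7+17+13 = 54
Depot - stop 1 - stop 3 - stop 2 - stop 4 - stop 5 - Depot: 2+15+22+5+7+5 = 56
Depot - stop 1 - stop 3 - stop 2 - stop 5 - stop 4 - Depot: 2+15+22+8+7+4 = 58
Depot - stop 1 - stop 3 - stop 4 - stop 2 - stop 5 - Depot: 2+15+17+5+8+5 = 52
Depot - stop 1 - stop 3 - stop 4 - stop 5 - stop 2 - Depot: 2+15+17+7+8+9 = 58
Depot - stop 1 - stop 3 - stop 5 - stop 2 - stop 4 - Depot: 2+15+18+8+5+4 = 52
Depot - stop 1 - stop 3 - stop 5 - stop 4 - stop 2 - Depot: 2+15+18+7+5+9 = 56
Depot - stop 1 - stop 4 - stop 2 - stop 3 - stop 5 - Depot: 2+6+5+22+18+5 = 58
Depot - stop 1 - stop 4 - stop 2 - stop 5 - stop 3 - Depot: 2+6+5+8+18+13 = 52
… (46 more)
Depot - stop 1 - stop 5 - stop 2 - stop 4 - stop 3 - Depot: 2+3+8+5+17+13 = 48  ← best
The minimum is 48.
One optimal route: Depot → stop 1 → stop 5 → stop 2 → stop 4 → stop 3 → Depot (or its reverse).

Minimum total distance: 48.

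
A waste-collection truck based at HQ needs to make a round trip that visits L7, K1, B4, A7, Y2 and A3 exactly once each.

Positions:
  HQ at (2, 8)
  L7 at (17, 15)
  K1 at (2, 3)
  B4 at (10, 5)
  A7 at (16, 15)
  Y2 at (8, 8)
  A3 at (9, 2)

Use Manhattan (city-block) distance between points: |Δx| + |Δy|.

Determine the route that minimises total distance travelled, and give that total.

Minimum total distance: 56.

There are 360 distinct closed tours to check (reversals are equivalent).
HQ → L7 → K1 → B4 → A7 → Y2 → A3 → HQ: 22+27+10+16+15+7+13 = 110
HQ → L7 → K1 → B4 → A7 → A3 → Y2 → HQ: 22+27+10+16+20+7+6 = 108
HQ → L7 → K1 → B4 → Y2 → A7 → A3 → HQ: 22+27+10+5+15+20+13 = 112
HQ → L7 → K1 → B4 → Y2 → A3 → A7 → HQ: 22+27+10+5+7+20+21 = 112
HQ → L7 → K1 → B4 → A3 → A7 → Y2 → HQ: 22+27+10+4+20+15+6 = 104
HQ → L7 → K1 → B4 → A3 → Y2 → A7 → HQ: 22+27+10+4+7+15+21 = 106
HQ → L7 → K1 → A7 → B4 → Y2 → A3 → HQ: 22+27+26+16+5+7+13 = 116
HQ → L7 → K1 → A7 → B4 → A3 → Y2 → HQ: 22+27+26+16+4+7+6 = 108
… (352 more)
HQ → K1 → A3 → B4 → L7 → A7 → Y2 → HQ: 5+8+4+17+1+15+6 = 56  ← best
The minimum is 56.
One optimal route: HQ → K1 → A3 → B4 → L7 → A7 → Y2 → HQ (or its reverse).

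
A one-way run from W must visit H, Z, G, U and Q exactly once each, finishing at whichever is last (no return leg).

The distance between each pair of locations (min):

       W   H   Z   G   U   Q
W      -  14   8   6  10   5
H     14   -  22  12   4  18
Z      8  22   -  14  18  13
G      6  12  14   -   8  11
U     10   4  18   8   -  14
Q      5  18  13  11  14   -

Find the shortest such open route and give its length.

There are 5! = 120 possible orderings.
W - H - Z - G - U - Q: 14+22+14+8+14 = 72
W - H - Z - G - Q - U: 14+22+14+11+14 = 75
W - H - Z - U - G - Q: 14+22+18+8+11 = 73
W - H - Z - U - Q - G: 14+22+18+14+11 = 79
W - H - Z - Q - G - U: 14+22+13+11+8 = 68
W - H - Z - Q - U - G: 14+22+13+14+8 = 71
W - H - G - Z - U - Q: 14+12+14+18+14 = 72
W - H - G - Z - Q - U: 14+12+14+13+14 = 67
W - H - G - U - Z - Q: 14+12+8+18+13 = 65
W - H - G - U - Q - Z: 14+12+8+14+13 = 61
W - H - G - Q - Z - U: 14+12+11+13+18 = 68
W - H - G - Q - U - Z: 14+12+11+14+18 = 69
W - H - U - Z - G - Q: 14+4+18+14+11 = 61
W - H - U - Z - Q - G: 14+4+18+13+11 = 60
… (106 more)
W - Z - Q - G - U - H: 8+13+11+8+4 = 44  ← best
The minimum is 44.
One shortest path: W → Z → Q → G → U → H.

44 min — the minimum one-way total.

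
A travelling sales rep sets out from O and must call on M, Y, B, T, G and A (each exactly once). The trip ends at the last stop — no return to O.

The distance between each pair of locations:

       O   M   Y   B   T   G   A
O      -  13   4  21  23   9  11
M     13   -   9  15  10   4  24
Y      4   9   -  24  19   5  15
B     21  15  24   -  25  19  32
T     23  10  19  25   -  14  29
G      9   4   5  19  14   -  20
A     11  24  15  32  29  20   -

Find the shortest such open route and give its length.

There are 6! = 720 possible orderings.
O → M → Y → B → T → G → A: 13+9+24+25+14+20 = 105
O → M → Y → B → T → A → G: 13+9+24+25+29+20 = 120
O → M → Y → B → G → T → A: 13+9+24+19+14+29 = 108
O → M → Y → B → G → A → T: 13+9+24+19+20+29 = 114
O → M → Y → B → A → T → G: 13+9+24+32+29+14 = 121
O → M → Y → B → A → G → T: 13+9+24+32+20+14 = 112
O → M → Y → T → B → G → A: 13+9+19+25+19+20 = 105
O → M → Y → T → B → A → G: 13+9+19+25+32+20 = 118
… (712 more)
O → A → Y → G → M → T → B: 11+15+5+4+10+25 = 70  ← best
The minimum is 70.
One shortest path: O → A → Y → G → M → T → B.

Minimum one-way distance = 70.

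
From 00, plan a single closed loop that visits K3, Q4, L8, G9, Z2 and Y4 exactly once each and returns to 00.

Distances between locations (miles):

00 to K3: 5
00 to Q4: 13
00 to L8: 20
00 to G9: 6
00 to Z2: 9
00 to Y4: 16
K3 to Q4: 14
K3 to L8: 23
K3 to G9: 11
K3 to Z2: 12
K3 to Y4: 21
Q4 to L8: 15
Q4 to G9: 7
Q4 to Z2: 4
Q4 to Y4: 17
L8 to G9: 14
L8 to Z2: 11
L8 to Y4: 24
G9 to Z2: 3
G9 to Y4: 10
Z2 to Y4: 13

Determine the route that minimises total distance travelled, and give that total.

00-K3-Q4-L8-G9-Z2-Y4-00: 5+14+15+14+3+13+16 = 80
00-K3-Q4-L8-G9-Y4-Z2-00: 5+14+15+14+10+13+9 = 80
00-K3-Q4-L8-Z2-G9-Y4-00: 5+14+15+11+3+10+16 = 74
00-K3-Q4-L8-Z2-Y4-G9-00: 5+14+15+11+13+10+6 = 74
00-K3-Q4-L8-Y4-G9-Z2-00: 5+14+15+24+10+3+9 = 80
00-K3-Q4-L8-Y4-Z2-G9-00: 5+14+15+24+13+3+6 = 80
00-K3-Q4-G9-L8-Z2-Y4-00: 5+14+7+14+11+13+16 = 80
00-K3-Q4-G9-L8-Y4-Z2-00: 5+14+7+14+24+13+9 = 86
… (352 more)
The minimum is 74.
One optimal route: 00 → K3 → Q4 → L8 → Z2 → G9 → Y4 → 00 (or its reverse).

74 miles — the shortest possible round trip.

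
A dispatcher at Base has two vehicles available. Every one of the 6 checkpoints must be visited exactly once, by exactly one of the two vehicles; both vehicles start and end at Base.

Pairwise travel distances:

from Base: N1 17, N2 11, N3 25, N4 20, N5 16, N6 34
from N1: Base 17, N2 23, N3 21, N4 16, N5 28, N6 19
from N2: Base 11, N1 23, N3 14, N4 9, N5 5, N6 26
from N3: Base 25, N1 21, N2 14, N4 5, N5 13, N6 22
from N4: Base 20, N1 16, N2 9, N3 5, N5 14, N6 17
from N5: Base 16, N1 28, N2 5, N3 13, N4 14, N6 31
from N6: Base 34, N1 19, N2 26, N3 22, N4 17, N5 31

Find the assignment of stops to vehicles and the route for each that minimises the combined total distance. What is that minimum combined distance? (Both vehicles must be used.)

Check every non-empty split of the stops between the two vehicles; for each half take its own optimal tour:
  {N1} + {N2, N3, N4, N5, N6}: 34 + 85 = 119
  {N2} + {N1, N3, N4, N5, N6}: 22 + 87 = 109
  {N1, N2} + {N3, N4, N5, N6}: 51 + 85 = 136
  {N3} + {N1, N2, N4, N5, N6}: 50 + 83 = 133
  {N1, N3} + {N2, N4, N5, N6}: 63 + 81 = 144
  {N2, N3} + {N1, N4, N5, N6}: 50 + 83 = 133
  … (31 splits in total)
Best: vehicle 1 Base → N2 → Base = 22; vehicle 2 Base → N1 → N6 → N4 → N3 → N5 → Base = 87; combined 109.

Minimum combined distance: 109.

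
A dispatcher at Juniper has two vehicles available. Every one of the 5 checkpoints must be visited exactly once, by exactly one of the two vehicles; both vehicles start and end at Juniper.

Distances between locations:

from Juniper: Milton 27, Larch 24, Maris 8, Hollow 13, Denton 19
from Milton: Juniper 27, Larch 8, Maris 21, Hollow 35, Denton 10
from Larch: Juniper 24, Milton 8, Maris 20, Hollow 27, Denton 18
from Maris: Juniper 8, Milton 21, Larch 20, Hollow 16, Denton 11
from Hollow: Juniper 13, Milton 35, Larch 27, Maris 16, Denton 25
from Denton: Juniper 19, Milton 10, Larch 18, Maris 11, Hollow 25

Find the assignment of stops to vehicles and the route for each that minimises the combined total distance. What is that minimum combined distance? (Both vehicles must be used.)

87 — the smallest possible combined total.

Try each way of splitting the stops between the two vehicles (each non-empty) and, for each split, find the best tour for each vehicle:
  {Milton} + {Larch, Maris, Hollow, Denton}: 54 + 77 = 131
  {Larch} + {Milton, Maris, Hollow, Denton}: 48 + 77 = 125
  {Milton, Larch} + {Maris, Hollow, Denton}: 59 + 57 = 116
  {Maris} + {Milton, Larch, Hollow, Denton}: 16 + 77 = 93
  {Milton, Maris} + {Larch, Hollow, Denton}: 56 + 77 = 133
  {Larch, Maris} + {Milton, Hollow, Denton}: 52 + 75 = 127
  … (15 splits in total)
  {Hollow} + {Milton, Larch, Maris, Denton}: 26 + 61 = 87  ← best
Best: vehicle 1 Juniper → Hollow → Juniper = 26; vehicle 2 Juniper → Larch → Milton → Denton → Maris → Juniper = 61; combined 87.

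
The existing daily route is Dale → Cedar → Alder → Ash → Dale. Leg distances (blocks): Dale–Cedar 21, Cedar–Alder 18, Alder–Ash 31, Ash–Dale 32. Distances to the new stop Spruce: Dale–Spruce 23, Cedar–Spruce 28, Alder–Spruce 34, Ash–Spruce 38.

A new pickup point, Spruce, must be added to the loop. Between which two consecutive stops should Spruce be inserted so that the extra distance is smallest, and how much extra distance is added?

Insertion cost between consecutive stops i–j is d(i,Spruce) + d(Spruce,j) − d(i,j):
  between Dale and Cedar: 23 + 28 − 21 = 30
  between Cedar and Alder: 28 + 34 − 18 = 44
  between Alder and Ash: 34 + 38 − 31 = 41
  between Ash and Dale: 38 + 23 − 32 = 29
Cheapest insertion is between Ash and Dale, adding 29.
New total = 102 + 29 = 131.

Minimum extra distance: 29 blocks, inserting Spruce between Ash and Dale.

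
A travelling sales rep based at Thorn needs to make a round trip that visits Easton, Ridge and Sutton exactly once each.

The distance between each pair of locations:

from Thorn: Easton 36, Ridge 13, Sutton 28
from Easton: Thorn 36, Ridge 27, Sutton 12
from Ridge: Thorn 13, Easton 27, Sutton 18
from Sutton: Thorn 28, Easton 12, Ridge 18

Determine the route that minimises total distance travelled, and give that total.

Thorn→Easton→Ridge→Sutton→Thorn: 36+27+18+28 = 109
Thorn→Easton→Sutton→Ridge→Thorn: 36+12+18+13 = 79
Thorn→Ridge→Easton→Sutton→Thorn: 13+27+12+28 = 80
The minimum is 79.
One optimal route: Thorn → Easton → Sutton → Ridge → Thorn (or its reverse).

79 — the shortest possible round trip.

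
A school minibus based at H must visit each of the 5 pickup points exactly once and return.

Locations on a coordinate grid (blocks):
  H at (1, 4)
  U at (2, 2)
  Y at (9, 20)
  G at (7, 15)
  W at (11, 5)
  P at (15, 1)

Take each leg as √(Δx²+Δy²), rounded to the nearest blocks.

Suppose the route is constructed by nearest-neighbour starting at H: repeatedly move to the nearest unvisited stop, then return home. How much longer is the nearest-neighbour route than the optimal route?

2 blocks longer than the optimal tour.

H: U=2, W=10, G=13, P=14, Y=18 ⇒ U
U: W=9, P=13, G=14, Y=19 ⇒ W
W: P=6, G=11, Y=15 ⇒ P
P: G=16, Y=20 ⇒ G
G: Y=5 ⇒ Y
NN route H → U → W → P → G → Y → H costs 56.
Optimal: H → U → P → W → Y → G → H costs 54 (by enumerating all 60 distinct tours).
Excess = 56 − 54 = 2.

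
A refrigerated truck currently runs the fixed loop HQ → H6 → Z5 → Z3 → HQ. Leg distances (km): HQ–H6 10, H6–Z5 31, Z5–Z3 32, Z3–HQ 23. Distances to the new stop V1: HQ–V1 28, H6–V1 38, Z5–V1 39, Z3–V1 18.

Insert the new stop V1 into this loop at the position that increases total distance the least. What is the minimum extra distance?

Adding 23 km by placing V1 on the Z3–HQ leg.

Insertion cost between consecutive stops i–j is d(i,V1) + d(V1,j) − d(i,j):
  between HQ and H6: 28 + 38 − 10 = 56
  between H6 and Z5: 38 + 39 − 31 = 46
  between Z5 and Z3: 39 + 18 − 32 = 25
  between Z3 and HQ: 18 + 28 − 23 = 23
Cheapest insertion is between Z3 and HQ, adding 23.
New total = 96 + 23 = 119.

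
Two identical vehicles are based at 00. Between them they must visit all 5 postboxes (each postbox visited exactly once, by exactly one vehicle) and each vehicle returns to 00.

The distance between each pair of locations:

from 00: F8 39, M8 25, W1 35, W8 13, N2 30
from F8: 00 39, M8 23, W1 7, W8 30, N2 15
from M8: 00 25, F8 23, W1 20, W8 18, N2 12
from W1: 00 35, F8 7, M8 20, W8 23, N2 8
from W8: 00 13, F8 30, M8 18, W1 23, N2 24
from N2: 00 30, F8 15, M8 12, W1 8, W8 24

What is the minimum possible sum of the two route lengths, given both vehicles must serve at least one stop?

117 — the smallest possible combined total.

Try each way of splitting the stops between the two vehicles (each non-empty) and, for each split, find the best tour for each vehicle:
  {F8} + {M8, W1, W8, N2}: 78 + 81 = 159
  {M8} + {F8, W1, W8, N2}: 50 + 88 = 138
  {F8, M8} + {W1, W8, N2}: 87 + 74 = 161
  {W1} + {F8, M8, W8, N2}: 70 + 95 = 165
  {F8, W1} + {M8, W8, N2}: 81 + 73 = 154
  {M8, W1} + {F8, W8, N2}: 80 + 88 = 168
  … (15 splits in total)
  {W8} + {F8, M8, W1, N2}: 26 + 91 = 117  ← best
Best: vehicle 1 00 → W8 → 00 = 26; vehicle 2 00 → F8 → W1 → N2 → M8 → 00 = 91; combined 117.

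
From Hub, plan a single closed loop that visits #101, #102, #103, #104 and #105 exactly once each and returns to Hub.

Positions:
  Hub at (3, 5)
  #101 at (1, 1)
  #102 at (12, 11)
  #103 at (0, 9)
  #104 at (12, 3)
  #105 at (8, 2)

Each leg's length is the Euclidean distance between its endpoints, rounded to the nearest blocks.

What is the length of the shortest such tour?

With 5 stops there are 5!/2 = 60 distinct round trips (a route and its reverse cost the same).
Hub - #101 - #102 - #103 - #104 - #105 - Hub: 4+15+12+13+4+6 = 54
Hub - #101 - #102 - #103 - #105 - #104 - Hub: 4+15+12+11+4+9 = 55
Hub - #101 - #102 - #104 - #103 - #105 - Hub: 4+15+8+13+11+6 = 57
Hub - #101 - #102 - #104 - #105 - #103 - Hub: 4+15+8+4+11+5 = 47
Hub - #101 - #102 - #105 - #103 - #104 - Hub: 4+15+10+11+13+9 = 62
Hub - #101 - #102 - #105 - #104 - #103 - Hub: 4+15+10+4+13+5 = 51
Hub - #101 - #103 - #102 - #104 - #105 - Hub: 4+8+12+8+4+6 = 42
Hub - #101 - #103 - #102 - #105 - #104 - Hub: 4+8+12+10+4+9 = 47
Hub - #101 - #103 - #104 - #102 - #105 - Hub: 4+8+13+8+10+6 = 49
Hub - #101 - #103 - #104 - #105 - #102 - Hub: 4+8+13+4+10+11 = 50
Hub - #101 - #103 - #105 - #102 - #104 - Hub: 4+8+11+10+8+9 = 50
Hub - #101 - #103 - #105 - #104 - #102 - Hub: 4+8+11+4+8+11 = 46
Hub - #101 - #104 - #102 - #103 - #105 - Hub: 4+11+8+12+11+6 = 52
Hub - #101 - #104 - #102 - #105 - #103 - Hub: 4+11+8+10+11+5 = 49
… (46 more)
Hub - #101 - #105 - #104 - #102 - #103 - Hub: 4+7+4+8+12+5 = 40  ← best
The minimum is 40.
One optimal route: Hub → #101 → #105 → #104 → #102 → #103 → Hub (or its reverse).

Minimum total distance: 40 blocks.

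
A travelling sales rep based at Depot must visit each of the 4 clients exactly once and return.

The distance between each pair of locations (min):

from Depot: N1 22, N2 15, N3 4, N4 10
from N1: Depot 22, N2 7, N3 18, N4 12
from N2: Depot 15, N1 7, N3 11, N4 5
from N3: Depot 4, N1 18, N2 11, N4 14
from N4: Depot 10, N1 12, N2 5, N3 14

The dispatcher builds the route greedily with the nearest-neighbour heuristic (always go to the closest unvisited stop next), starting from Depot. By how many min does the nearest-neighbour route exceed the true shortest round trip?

Depot: N3=4, N4=10, N2=15, N1=22 ⇒ N3
N3: N2=11, N4=14, N1=18 ⇒ N2
N2: N4=5, N1=7 ⇒ N4
N4: N1=12 ⇒ N1
NN route Depot → N3 → N2 → N4 → N1 → Depot costs 54.
Optimal: Depot → N3 → N1 → N2 → N4 → Depot costs 44 (by enumerating all 12 distinct tours).
Excess = 54 − 44 = 10.

The nearest-neighbour route is 10 min longer than optimal.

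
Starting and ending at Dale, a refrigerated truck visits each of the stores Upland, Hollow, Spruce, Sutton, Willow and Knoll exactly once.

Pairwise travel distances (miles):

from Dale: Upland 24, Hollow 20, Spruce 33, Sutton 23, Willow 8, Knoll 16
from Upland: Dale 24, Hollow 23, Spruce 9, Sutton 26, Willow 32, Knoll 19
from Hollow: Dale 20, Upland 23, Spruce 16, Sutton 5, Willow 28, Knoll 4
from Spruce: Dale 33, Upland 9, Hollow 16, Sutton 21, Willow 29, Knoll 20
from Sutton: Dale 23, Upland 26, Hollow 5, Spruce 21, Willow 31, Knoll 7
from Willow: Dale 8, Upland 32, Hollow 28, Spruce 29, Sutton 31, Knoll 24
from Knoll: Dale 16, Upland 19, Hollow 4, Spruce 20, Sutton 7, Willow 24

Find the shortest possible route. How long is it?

93 miles — the shortest possible round trip.

With 6 stops there are 6!/2 = 360 distinct round trips (a route and its reverse cost the same).
Dale → Upland → Hollow → Spruce → Sutton → Willow → Knoll → Dale: 24+23+16+21+31+24+16 = 155
Dale → Upland → Hollow → Spruce → Sutton → Knoll → Willow → Dale: 24+23+16+21+7+24+8 = 123
Dale → Upland → Hollow → Spruce → Willow → Sutton → Knoll → Dale: 24+23+16+29+31+7+16 = 146
Dale → Upland → Hollow → Spruce → Willow → Knoll → Sutton → Dale: 24+23+16+29+24+7+23 = 146
Dale → Upland → Hollow → Spruce → Knoll → Sutton → Willow → Dale: 24+23+16+20+7+31+8 = 129
Dale → Upland → Hollow → Spruce → Knoll → Willow → Sutton → Dale: 24+23+16+20+24+31+23 = 161
Dale → Upland → Hollow → Sutton → Spruce → Willow → Knoll → Dale: 24+23+5+21+29+24+16 = 142
Dale → Upland → Hollow → Sutton → Spruce → Knoll → Willow → Dale: 24+23+5+21+20+24+8 = 125
… (352 more)
Dale → Upland → Spruce → Hollow → Sutton → Knoll → Willow → Dale: 24+9+16+5+7+24+8 = 93  ← best
The minimum is 93.
One optimal route: Dale → Upland → Spruce → Hollow → Sutton → Knoll → Willow → Dale (or its reverse).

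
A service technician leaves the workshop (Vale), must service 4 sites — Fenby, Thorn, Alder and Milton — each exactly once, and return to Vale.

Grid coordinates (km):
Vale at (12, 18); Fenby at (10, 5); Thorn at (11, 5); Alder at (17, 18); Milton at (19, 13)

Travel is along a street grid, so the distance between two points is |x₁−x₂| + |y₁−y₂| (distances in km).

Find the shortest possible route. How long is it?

Vale → Fenby → Thorn → Alder → Milton → Vale: 15+1+19+7+12 = 54
Vale → Fenby → Thorn → Milton → Alder → Vale: 15+1+16+7+5 = 44
Vale → Fenby → Alder → Thorn → Milton → Vale: 15+20+19+16+12 = 82
Vale → Fenby → Alder → Milton → Thorn → Vale: 15+20+7+16+14 = 72
Vale → Fenby → Milton → Thorn → Alder → Vale: 15+17+16+19+5 = 72
Vale → Fenby → Milton → Alder → Thorn → Vale: 15+17+7+19+14 = 72
Vale → Thorn → Fenby → Alder → Milton → Vale: 14+1+20+7+12 = 54
Vale → Thorn → Fenby → Milton → Alder → Vale: 14+1+17+7+5 = 44
Vale → Thorn → Alder → Fenby → Milton → Vale: 14+19+20+17+12 = 82
Vale → Thorn → Milton → Fenby → Alder → Vale: 14+16+17+20+5 = 72
Vale → Alder → Fenby → Thorn → Milton → Vale: 5+20+1+16+12 = 54
Vale → Alder → Thorn → Fenby → Milton → Vale: 5+19+1+17+12 = 54
The minimum is 44.
One optimal route: Vale → Fenby → Thorn → Milton → Alder → Vale (or its reverse).

44 km — the shortest possible round trip.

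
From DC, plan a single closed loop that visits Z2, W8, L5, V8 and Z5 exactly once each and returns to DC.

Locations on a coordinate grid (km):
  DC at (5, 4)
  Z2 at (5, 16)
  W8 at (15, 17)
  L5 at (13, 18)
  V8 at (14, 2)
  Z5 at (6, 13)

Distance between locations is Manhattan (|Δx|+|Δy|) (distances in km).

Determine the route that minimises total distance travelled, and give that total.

Shortest round trip = 54 km.

DC-Z2-W8-L5-V8-Z5-DC: 12+11+3+17+19+10 = 72
DC-Z2-W8-L5-Z5-V8-DC: 12+11+3+12+19+11 = 68
DC-Z2-W8-V8-L5-Z5-DC: 12+11+16+17+12+10 = 78
DC-Z2-W8-V8-Z5-L5-DC: 12+11+16+19+12+22 = 92
DC-Z2-W8-Z5-L5-V8-DC: 12+11+13+12+17+11 = 76
DC-Z2-W8-Z5-V8-L5-DC: 12+11+13+19+17+22 = 94
DC-Z2-L5-W8-V8-Z5-DC: 12+10+3+16+19+10 = 70
DC-Z2-L5-W8-Z5-V8-DC: 12+10+3+13+19+11 = 68
DC-Z2-L5-V8-W8-Z5-DC: 12+10+17+16+13+10 = 78
DC-Z2-L5-V8-Z5-W8-DC: 12+10+17+19+13+23 = 94
DC-Z2-L5-Z5-W8-V8-DC: 12+10+12+13+16+11 = 74
DC-Z2-L5-Z5-V8-W8-DC: 12+10+12+19+16+23 = 92
DC-Z2-V8-W8-L5-Z5-DC: 12+23+16+3+12+10 = 76
DC-Z2-V8-W8-Z5-L5-DC: 12+23+16+13+12+22 = 98
… (46 more)
DC-V8-W8-L5-Z2-Z5-DC: 11+16+3+10+4+10 = 54  ← best
The minimum is 54.
One optimal route: DC → V8 → W8 → L5 → Z2 → Z5 → DC (or its reverse).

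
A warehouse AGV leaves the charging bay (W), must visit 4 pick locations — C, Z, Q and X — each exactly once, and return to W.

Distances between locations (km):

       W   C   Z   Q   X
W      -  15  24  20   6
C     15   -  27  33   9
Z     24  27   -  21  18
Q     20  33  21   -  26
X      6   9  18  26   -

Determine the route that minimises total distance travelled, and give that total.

W→C→Z→Q→X→W: 15+27+21+26+6 = 95
W→C→Z→X→Q→W: 15+27+18+26+20 = 106
W→C→Q→Z→X→W: 15+33+21+18+6 = 93
W→C→Q→X→Z→W: 15+33+26+18+24 = 116
W→C→X→Z→Q→W: 15+9+18+21+20 = 83
W→C→X→Q→Z→W: 15+9+26+21+24 = 95
W→Z→C→Q→X→W: 24+27+33+26+6 = 116
W→Z→C→X→Q→W: 24+27+9+26+20 = 106
W→Z→Q→C→X→W: 24+21+33+9+6 = 93
W→Z→X→C→Q→W: 24+18+9+33+20 = 104
W→Q→C→Z→X→W: 20+33+27+18+6 = 104
W→Q→Z→C→X→W: 20+21+27+9+6 = 83
The minimum is 83.
One optimal route: W → C → X → Z → Q → W (or its reverse).

83 km — the shortest possible round trip.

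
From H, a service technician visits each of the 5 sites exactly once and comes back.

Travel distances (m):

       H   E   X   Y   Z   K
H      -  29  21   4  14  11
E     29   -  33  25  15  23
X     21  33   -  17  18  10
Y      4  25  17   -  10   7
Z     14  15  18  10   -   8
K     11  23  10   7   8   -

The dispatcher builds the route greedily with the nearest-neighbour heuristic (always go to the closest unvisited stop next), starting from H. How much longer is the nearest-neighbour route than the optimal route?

The nearest-neighbour route is 5 m longer than optimal.

H: Y=4, K=11, Z=14, X=21, E=29 ⇒ Y
Y: K=7, Z=10, X=17, E=25 ⇒ K
K: Z=8, X=10, E=23 ⇒ Z
Z: E=15, X=18 ⇒ E
E: X=33 ⇒ X
NN route H → Y → K → Z → E → X → H costs 88.
Optimal: H → E → Z → X → K → Y → H costs 83 (by enumerating all 60 distinct tours).
Excess = 88 − 83 = 5.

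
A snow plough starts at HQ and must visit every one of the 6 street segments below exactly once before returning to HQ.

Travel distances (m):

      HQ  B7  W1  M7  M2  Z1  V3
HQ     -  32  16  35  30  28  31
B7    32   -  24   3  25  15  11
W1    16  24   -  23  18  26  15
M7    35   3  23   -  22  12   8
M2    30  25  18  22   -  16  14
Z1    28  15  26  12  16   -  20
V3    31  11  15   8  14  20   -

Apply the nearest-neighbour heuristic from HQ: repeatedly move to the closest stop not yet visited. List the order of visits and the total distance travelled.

Total distance 103 m via the nearest-neighbour route HQ → W1 → V3 → M7 → B7 → Z1 → M2 → HQ.

HQ → [W1:16 / Z1:28 / M2:30 / V3:31 / B7:32 / M7:35] → W1 (16)
W1 → [V3:15 / M2:18 / M7:23 / B7:24 / Z1:26] → V3 (15)
V3 → [M7:8 / B7:11 / M2:14 / Z1:20] → M7 (8)
M7 → [B7:3 / Z1:12 / M2:22] → B7 (3)
B7 → [Z1:15 / M2:25] → Z1 (15)
Z1 → [M2:16] → M2 (16)
Return M2→HQ: 30.
Total = 16 + 15 + 8 + 3 + 15 + 16 + 30 = 103.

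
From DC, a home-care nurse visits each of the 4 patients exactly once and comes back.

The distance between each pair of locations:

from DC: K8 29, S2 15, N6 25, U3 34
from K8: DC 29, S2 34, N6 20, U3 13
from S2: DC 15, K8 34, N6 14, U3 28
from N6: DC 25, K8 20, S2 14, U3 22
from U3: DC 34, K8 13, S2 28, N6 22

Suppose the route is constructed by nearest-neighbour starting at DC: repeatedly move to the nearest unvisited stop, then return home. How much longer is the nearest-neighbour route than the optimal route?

Excess over optimum: 3.

From DC: S2=15, N6=25, K8=29, U3=34 → choose S2 (15).
From S2: N6=14, U3=28, K8=34 → choose N6 (14).
From N6: K8=20, U3=22 → choose K8 (20).
From K8: U3=13 → choose U3 (13).
NN route DC → S2 → N6 → K8 → U3 → DC costs 96.
Optimal: DC → K8 → U3 → N6 → S2 → DC costs 93 (by enumerating all 12 distinct tours).
Excess = 96 − 93 = 3.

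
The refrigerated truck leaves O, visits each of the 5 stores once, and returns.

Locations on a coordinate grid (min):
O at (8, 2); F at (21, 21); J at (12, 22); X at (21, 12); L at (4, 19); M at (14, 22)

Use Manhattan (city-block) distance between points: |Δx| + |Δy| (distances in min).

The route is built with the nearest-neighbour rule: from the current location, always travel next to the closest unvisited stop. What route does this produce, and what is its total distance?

74 min along O → L → J → M → F → X → O.

From O: distances to unvisited — L=21, X=23, J=24, M=26, F=32. Nearest is L (21).
From L: distances to unvisited — J=11, M=13, F=19, X=24. Nearest is J (11).
From J: distances to unvisited — M=2, F=10, X=19. Nearest is M (2).
From M: distances to unvisited — F=8, X=17. Nearest is F (8).
From F: distances to unvisited — X=9. Nearest is X (9).
Return X→O: 23.
Total = 21 + 11 + 2 + 8 + 9 + 23 = 74.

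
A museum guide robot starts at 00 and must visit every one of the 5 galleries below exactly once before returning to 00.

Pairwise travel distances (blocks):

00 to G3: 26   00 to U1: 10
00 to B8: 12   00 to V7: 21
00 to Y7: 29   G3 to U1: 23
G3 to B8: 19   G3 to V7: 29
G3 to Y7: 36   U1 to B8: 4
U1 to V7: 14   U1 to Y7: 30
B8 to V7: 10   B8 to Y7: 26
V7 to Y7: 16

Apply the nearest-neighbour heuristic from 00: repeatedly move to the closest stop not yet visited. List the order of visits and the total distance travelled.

102 blocks along 00 → U1 → B8 → V7 → Y7 → G3 → 00.

At 00 the remaining stops are U1 10, B8 12, V7 21, G3 26, Y7 29; go to U1.
At U1 the remaining stops are B8 4, V7 14, G3 23, Y7 30; go to B8.
At B8 the remaining stops are V7 10, G3 19, Y7 26; go to V7.
At V7 the remaining stops are Y7 16, G3 29; go to Y7.
At Y7 the remaining stops are G3 36; go to G3.
Return G3→00: 26.
Total = 10 + 4 + 10 + 16 + 36 + 26 = 102.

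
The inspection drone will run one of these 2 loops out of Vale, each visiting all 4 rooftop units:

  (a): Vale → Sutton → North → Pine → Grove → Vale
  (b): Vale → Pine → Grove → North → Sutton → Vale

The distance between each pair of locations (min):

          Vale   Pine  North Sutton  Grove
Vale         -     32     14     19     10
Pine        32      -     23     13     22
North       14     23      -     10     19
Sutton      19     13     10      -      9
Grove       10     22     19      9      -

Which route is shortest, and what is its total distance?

84 min — (a) is the shortest.

(a): 19 + 10 + 23 + 22 + 10 = 84
(b): 32 + 22 + 19 + 10 + 19 = 102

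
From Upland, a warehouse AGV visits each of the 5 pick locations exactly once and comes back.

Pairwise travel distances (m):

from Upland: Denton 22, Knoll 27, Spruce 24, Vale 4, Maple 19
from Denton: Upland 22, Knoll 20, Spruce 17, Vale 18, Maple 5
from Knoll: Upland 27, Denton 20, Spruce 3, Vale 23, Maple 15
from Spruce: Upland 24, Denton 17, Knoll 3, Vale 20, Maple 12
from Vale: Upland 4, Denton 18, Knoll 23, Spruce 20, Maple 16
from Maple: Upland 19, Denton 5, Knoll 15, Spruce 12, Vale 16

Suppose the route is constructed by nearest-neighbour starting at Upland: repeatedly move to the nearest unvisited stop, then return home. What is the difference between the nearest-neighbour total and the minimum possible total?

From Upland: Vale=4, Maple=19, Denton=22, Spruce=24, Knoll=27 → choose Vale (4).
From Vale: Maple=16, Denton=18, Spruce=20, Knoll=23 → choose Maple (16).
From Maple: Denton=5, Spruce=12, Knoll=15 → choose Denton (5).
From Denton: Spruce=17, Knoll=20 → choose Spruce (17).
From Spruce: Knoll=3 → choose Knoll (3).
NN route Upland → Vale → Maple → Denton → Spruce → Knoll → Upland costs 72.
Optimal: Upland → Denton → Maple → Knoll → Spruce → Vale → Upland costs 69 (by enumerating all 60 distinct tours).
Excess = 72 − 69 = 3.

The nearest-neighbour route is 3 m longer than optimal.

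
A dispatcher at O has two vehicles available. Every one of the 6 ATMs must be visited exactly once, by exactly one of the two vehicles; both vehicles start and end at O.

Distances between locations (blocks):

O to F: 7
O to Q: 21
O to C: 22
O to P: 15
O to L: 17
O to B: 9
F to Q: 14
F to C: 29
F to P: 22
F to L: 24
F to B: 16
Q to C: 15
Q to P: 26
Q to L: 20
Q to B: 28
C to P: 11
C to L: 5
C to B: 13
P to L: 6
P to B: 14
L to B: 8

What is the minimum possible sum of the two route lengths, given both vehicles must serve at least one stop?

Try each way of splitting the stops between the two vehicles (each non-empty) and, for each split, find the best tour for each vehicle:
  {F} + {Q, C, P, L, B}: 14 + 70 = 84
  {Q} + {F, C, P, L, B}: 42 + 62 = 104
  {F, Q} + {C, P, L, B}: 42 + 48 = 90
  {C} + {F, Q, P, L, B}: 44 + 70 = 114
  {F, C} + {Q, P, L, B}: 58 + 70 = 128
  {Q, C} + {F, P, L, B}: 58 + 52 = 110
  … (31 splits in total)
  {F, Q, C, P, L} + {B}: 62 + 18 = 80  ← best
Best: vehicle 1 O → F → Q → C → L → P → O = 62; vehicle 2 O → B → O = 18; combined 80.

80 blocks — the smallest possible combined total.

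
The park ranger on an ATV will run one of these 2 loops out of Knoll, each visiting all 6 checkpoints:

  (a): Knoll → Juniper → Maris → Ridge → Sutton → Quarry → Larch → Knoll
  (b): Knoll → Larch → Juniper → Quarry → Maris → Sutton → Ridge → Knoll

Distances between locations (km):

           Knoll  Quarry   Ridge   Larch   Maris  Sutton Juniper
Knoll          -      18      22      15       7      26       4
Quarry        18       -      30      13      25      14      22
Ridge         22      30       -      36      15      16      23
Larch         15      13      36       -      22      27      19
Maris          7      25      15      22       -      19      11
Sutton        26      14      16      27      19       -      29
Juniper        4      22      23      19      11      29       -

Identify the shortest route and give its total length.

(a): 4 + 11 + 15 + 16 + 14 + 13 + 15 = 88
(b): 15 + 19 + 22 + 25 + 19 + 16 + 22 = 138

Shortest is (a), total 88 km.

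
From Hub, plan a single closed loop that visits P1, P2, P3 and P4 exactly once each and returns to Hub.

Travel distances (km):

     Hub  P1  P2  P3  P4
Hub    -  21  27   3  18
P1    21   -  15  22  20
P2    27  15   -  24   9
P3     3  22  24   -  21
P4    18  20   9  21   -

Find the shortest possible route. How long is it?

67 km — the shortest possible round trip.

There are 12 distinct closed tours to check (reversals are equivalent).
Hub-P1-P2-P3-P4-Hub: 21+15+24+21+18 = 99
Hub-P1-P2-P4-P3-Hub: 21+15+9+21+3 = 69
Hub-P1-P3-P2-P4-Hub: 21+22+24+9+18 = 94
Hub-P1-P3-P4-P2-Hub: 21+22+21+9+27 = 100
Hub-P1-P4-P2-P3-Hub: 21+20+9+24+3 = 77
Hub-P1-P4-P3-P2-Hub: 21+20+21+24+27 = 113
Hub-P2-P1-P3-P4-Hub: 27+15+22+21+18 = 103
Hub-P2-P1-P4-P3-Hub: 27+15+20+21+3 = 86
Hub-P2-P3-P1-P4-Hub: 27+24+22+20+18 = 111
Hub-P2-P4-P1-P3-Hub: 27+9+20+22+3 = 81
Hub-P3-P1-P2-P4-Hub: 3+22+15+9+18 = 67
Hub-P3-P2-P1-P4-Hub: 3+24+15+20+18 = 80
The minimum is 67.
One optimal route: Hub → P3 → P1 → P2 → P4 → Hub (or its reverse).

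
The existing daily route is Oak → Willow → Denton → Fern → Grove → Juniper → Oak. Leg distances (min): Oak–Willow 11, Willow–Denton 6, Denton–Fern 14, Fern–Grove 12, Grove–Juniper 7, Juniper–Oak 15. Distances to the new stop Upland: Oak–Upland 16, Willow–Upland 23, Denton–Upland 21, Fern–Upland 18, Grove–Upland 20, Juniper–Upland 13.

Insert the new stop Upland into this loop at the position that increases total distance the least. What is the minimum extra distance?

Insertion cost between consecutive stops i–j is d(i,Upland) + d(Upland,j) − d(i,j):
  between Oak and Willow: 16 + 23 − 11 = 28
  between Willow and Denton: 23 + 21 − 6 = 38
  between Denton and Fern: 21 + 18 − 14 = 25
  between Fern and Grove: 18 + 20 − 12 = 26
  between Grove and Juniper: 20 + 13 − 7 = 26
  between Juniper and Oak: 13 + 16 − 15 = 14
Cheapest insertion is between Juniper and Oak, adding 14.
New total = 65 + 14 = 79.

Adding 14 min by placing Upland on the Juniper–Oak leg.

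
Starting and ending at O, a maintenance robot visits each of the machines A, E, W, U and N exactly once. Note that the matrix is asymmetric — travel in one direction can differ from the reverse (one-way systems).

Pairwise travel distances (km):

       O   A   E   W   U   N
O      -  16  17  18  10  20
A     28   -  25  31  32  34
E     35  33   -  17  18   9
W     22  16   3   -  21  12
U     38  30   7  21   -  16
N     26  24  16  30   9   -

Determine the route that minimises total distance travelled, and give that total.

Minimum total distance: 95 km.

O-A-E-W-U-N-O: 16+25+17+21+16+26 = 121
O-A-E-W-N-U-O: 16+25+17+12+9+38 = 117
O-A-E-U-W-N-O: 16+25+18+21+12+26 = 118
O-A-E-U-N-W-O: 16+25+18+16+30+22 = 127
O-A-E-N-W-U-O: 16+25+9+30+21+38 = 139
O-A-E-N-U-W-O: 16+25+9+9+21+22 = 102
O-A-W-E-U-N-O: 16+31+3+18+16+26 = 110
O-A-W-E-N-U-O: 16+31+3+9+9+38 = 106
O-A-W-U-E-N-O: 16+31+21+7+9+26 = 110
O-A-W-U-N-E-O: 16+31+21+16+16+35 = 135
O-A-W-N-E-U-O: 16+31+12+16+18+38 = 131
O-A-W-N-U-E-O: 16+31+12+9+7+35 = 110
O-A-U-E-W-N-O: 16+32+7+17+12+26 = 110
O-A-U-E-N-W-O: 16+32+7+9+30+22 = 116
… (106 more)
O-U-W-E-N-A-O: 10+21+3+9+24+28 = 95  ← best
The minimum is 95.
One optimal route: O → U → W → E → N → A → O.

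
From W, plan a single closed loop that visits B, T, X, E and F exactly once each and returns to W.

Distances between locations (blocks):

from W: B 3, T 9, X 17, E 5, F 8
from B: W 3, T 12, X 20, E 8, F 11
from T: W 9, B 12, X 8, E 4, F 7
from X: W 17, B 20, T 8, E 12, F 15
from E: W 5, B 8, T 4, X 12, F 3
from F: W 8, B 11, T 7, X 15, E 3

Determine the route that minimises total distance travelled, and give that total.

Minimum total distance: 46 blocks.

W → B → T → X → E → F → W: 3+12+8+12+3+8 = 46
W → B → T → X → F → E → W: 3+12+8+15+3+5 = 46
W → B → T → E → X → F → W: 3+12+4+12+15+8 = 54
W → B → T → E → F → X → W: 3+12+4+3+15+17 = 54
W → B → T → F → X → E → W: 3+12+7+15+12+5 = 54
W → B → T → F → E → X → W: 3+12+7+3+12+17 = 54
W → B → X → T → E → F → W: 3+20+8+4+3+8 = 46
W → B → X → T → F → E → W: 3+20+8+7+3+5 = 46
W → B → X → E → T → F → W: 3+20+12+4+7+8 = 54
W → B → X → E → F → T → W: 3+20+12+3+7+9 = 54
W → B → X → F → T → E → W: 3+20+15+7+4+5 = 54
W → B → X → F → E → T → W: 3+20+15+3+4+9 = 54
W → B → E → T → X → F → W: 3+8+4+8+15+8 = 46
W → B → E → T → F → X → W: 3+8+4+7+15+17 = 54
… (46 more)
The minimum is 46.
One optimal route: W → B → T → X → E → F → W (or its reverse).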